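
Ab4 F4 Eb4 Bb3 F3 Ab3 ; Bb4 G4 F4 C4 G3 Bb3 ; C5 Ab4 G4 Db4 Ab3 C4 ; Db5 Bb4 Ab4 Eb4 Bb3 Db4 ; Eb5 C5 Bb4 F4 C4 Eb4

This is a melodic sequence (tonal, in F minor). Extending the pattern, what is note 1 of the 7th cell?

With 6-note cells, note 1 of each statement runs Ab4, Bb4, C5, Db5, Eb5.
Carrying that up a 2nd forward: F5 → G5.

G5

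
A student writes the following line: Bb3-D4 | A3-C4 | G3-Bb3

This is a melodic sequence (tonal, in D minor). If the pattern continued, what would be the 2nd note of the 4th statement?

The unit is 2 notes. Position-2 pitches of the 3 shown cells: D4, C4, Bb3.
One more down a 2nd gives A3.

A3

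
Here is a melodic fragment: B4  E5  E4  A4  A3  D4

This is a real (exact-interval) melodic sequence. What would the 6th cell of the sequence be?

C2 F2

The 2-note cells begin on B4, E4, A3 — each down a 5th from the last.
Extending down a 5th: D3 → G2 → C2.
Statement 6 starts on C2 and keeps the same exact contour: C2 F2.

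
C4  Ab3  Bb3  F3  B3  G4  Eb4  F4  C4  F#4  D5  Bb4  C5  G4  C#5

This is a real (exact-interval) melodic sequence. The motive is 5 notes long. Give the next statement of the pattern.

The 5-note cells begin on C4, G4, D5 — each up a 5th from the last.
So cell 4 is A5 F5 G5 D5 G#5.

A5 F5 G5 D5 G#5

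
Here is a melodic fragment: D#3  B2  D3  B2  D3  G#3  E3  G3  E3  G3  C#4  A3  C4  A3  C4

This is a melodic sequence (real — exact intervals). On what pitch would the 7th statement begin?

A5

With a 5-note motive the entries are D#3, G#3, C#4, each up a 4th from the previous.
Extending the heads up a 4th: F#4 → B4 → E5 → A5.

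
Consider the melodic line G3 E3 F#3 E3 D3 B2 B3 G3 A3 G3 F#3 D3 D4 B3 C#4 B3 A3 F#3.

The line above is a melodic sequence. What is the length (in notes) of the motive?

6

There are 18 notes; a 6-note unit gives 3 cells:
G3 E3 F#3 E3 D3 B2 | B3 G3 A3 G3 F#3 D3 | D4 B3 C#4 B3 A3 F#3
That's a consistent up a 3rd shift per cell, and no other grouping gives one.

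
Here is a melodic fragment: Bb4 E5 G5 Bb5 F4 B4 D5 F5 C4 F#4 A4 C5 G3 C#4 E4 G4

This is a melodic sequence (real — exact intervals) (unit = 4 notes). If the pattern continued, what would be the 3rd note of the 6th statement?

F#3

Grouping in 4s, the 3rd note of each cell is G5, D5, A4, E4.
Each moves down a 4th. Continuing: B3 → F#3.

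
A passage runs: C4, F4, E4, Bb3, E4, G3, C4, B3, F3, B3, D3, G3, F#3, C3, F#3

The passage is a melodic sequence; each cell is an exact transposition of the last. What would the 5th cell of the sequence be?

Unit = 5 notes; the statements start on C4, G3, D3, moving down a 4th each time.
Continuing the starts: A2 → E2.
From E2 the exact shape gives E2 A2 G#2 D2 G#2.

E2 A2 G#2 D2 G#2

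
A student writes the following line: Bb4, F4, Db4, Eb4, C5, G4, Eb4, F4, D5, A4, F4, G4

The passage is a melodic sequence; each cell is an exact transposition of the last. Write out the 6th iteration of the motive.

G#5 D#5 B4 C#5

With a 4-note motive the entries are Bb4, C5, D5, each up a 2nd from the previous.
Carrying on: E5 → F#5 → G#5.
So cell 6 is G#5 D#5 B4 C#5.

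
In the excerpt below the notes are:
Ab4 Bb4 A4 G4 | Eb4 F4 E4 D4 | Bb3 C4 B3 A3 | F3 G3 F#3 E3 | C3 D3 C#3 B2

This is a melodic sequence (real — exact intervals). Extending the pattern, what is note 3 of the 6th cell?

G#2

With 4-note cells, note 3 of each statement runs A4, E4, B3, F#3, C#3.
From C#3, down a 4th gives G#2.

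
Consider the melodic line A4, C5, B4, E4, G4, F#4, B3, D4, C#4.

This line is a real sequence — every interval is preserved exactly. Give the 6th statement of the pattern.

Unit = 3 notes; the statements start on A4, E4, B3, moving down a 4th each time.
Extending down a 4th: F#3 → C#3 → G#2.
So cell 6 is G#2 B2 A#2.

G#2 B2 A#2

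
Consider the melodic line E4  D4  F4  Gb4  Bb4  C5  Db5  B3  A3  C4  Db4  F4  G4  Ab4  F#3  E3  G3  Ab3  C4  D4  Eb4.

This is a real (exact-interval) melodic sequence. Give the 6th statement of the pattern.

The 7-note cells begin on E4, B3, F#3 — each down a 4th from the last.
Continuing the starts: C#3 → G#2 → D#2.
Statement 6 starts on D#2 and keeps the same exact contour: D#2 C#2 E2 F2 A2 B2 C3.

D#2 C#2 E2 F2 A2 B2 C3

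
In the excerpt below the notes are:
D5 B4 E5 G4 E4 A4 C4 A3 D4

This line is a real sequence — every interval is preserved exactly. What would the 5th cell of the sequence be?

Bb2 G2 C3

Taking 3-note groups, the heads are D5, G4, C4: the pattern moves down a 5th.
Extending down a 5th: F3 → Bb2.
Statement 5 starts on Bb2 and keeps the same exact contour: Bb2 G2 C3.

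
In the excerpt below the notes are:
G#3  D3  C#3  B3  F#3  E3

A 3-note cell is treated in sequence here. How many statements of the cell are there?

6 notes in groups of 3 gives 6/3 = 2 statements.
Starts: G#3, B3 — each up a 3rd.

2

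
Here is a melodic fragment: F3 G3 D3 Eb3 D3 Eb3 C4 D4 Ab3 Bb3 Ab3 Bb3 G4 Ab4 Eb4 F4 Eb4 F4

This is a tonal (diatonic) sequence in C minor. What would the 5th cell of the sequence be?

Ab5 Bb5 F5 G5 F5 G5

With a 6-note motive the entries are F3, C4, G4, each up a 5th from the previous.
Carrying on: D5 → Ab5.
Statement 5 starts on Ab5 and keeps the same diatonic contour: Ab5 Bb5 F5 G5 F5 G5.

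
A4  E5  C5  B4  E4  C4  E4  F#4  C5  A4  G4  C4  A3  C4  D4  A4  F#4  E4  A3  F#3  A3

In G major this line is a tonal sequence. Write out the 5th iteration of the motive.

G3 D4 B3 A3 D3 B2 D3

Unit = 7 notes; the statements start on A4, F#4, D4, moving down a 3rd each time.
Extending down a 3rd: B3 → G3.
So cell 5 is G3 D4 B3 A3 D3 B2 D3.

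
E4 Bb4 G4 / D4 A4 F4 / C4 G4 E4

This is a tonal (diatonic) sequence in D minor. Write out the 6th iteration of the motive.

With a 3-note motive the entries are E4, D4, C4, each down a 2nd from the previous.
Extending down a 2nd: Bb3 → A3 → G3.
From G3 the diatonic shape gives G3 D4 Bb3.

G3 D4 Bb3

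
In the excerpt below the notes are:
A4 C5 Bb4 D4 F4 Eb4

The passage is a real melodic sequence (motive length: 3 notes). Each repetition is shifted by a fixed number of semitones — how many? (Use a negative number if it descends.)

-7

Unit = 3 notes; the statements start on A4, D4, moving down a 5th each time.
A4 to D4 spans -7 semitones.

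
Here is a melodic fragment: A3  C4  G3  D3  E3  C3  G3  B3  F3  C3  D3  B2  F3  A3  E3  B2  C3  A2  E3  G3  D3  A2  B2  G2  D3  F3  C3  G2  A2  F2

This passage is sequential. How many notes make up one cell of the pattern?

Try groups of 6 (5 cells in 30 notes):
A3 C4 G3 D3 E3 C3 | G3 B3 F3 C3 D3 B2 | F3 A3 E3 B2 C3 A2 | E3 G3 D3 A2 B2 G2 | D3 F3 C3 G2 A2 F2
Each cell is the previous one down a 2nd — so the unit is 6 notes.

6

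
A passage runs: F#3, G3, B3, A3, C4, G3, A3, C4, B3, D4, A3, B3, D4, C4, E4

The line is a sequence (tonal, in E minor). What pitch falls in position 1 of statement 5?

Grouping in 5s, the 1st note of each cell is F#3, G3, A3.
Extending up a 2nd: B3 → C4.

C4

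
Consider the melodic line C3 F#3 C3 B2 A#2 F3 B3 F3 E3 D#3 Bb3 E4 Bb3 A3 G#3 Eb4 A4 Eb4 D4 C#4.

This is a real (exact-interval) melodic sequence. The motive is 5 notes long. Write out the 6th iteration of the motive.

Taking 5-note groups, the heads are C3, F3, Bb3, Eb4: the pattern moves up a 4th.
Continuing the starts: Ab4 → Db5.
So cell 6 is Db5 G5 Db5 C5 B4.

Db5 G5 Db5 C5 B4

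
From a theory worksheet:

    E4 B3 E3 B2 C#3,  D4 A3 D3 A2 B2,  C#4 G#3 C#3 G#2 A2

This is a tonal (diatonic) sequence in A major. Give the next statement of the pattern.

Unit = 5 notes; the statements start on E4, D4, C#4, moving down a 2nd each time.
Statement 4 starts on B3 and keeps the same diatonic contour: B3 F#3 B2 F#2 G#2.

B3 F#3 B2 F#2 G#2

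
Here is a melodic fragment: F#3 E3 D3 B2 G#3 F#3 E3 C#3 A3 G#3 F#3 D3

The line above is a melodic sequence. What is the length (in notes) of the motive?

12 notes total. Splitting into 3 groups of 4:
F#3 E3 D3 B2 | G#3 F#3 E3 C#3 | A3 G#3 F#3 D3
Each cell is the previous one up a 2nd — so the unit is 4 notes.

4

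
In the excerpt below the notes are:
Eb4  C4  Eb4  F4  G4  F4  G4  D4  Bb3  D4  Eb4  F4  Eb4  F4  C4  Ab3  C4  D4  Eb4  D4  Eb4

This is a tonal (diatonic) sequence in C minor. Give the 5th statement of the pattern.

The 7-note cells begin on Eb4, D4, C4 — each down a 2nd from the last.
Continuing the starts: Bb3 → Ab3.
So cell 5 is Ab3 F3 Ab3 Bb3 C4 Bb3 C4.

Ab3 F3 Ab3 Bb3 C4 Bb3 C4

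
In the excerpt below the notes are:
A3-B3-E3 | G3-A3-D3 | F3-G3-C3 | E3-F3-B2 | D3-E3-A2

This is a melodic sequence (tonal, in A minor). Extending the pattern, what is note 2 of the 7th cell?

C3

The unit is 3 notes. Position-2 pitches of the 5 shown cells: B3, A3, G3, F3, E3.
Each moves down a 2nd. Continuing: D3 → C3.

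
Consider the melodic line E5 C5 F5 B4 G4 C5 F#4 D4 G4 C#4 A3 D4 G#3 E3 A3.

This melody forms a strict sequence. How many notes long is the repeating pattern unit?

There are 15 notes; a 3-note unit gives 5 cells:
E5 C5 F5 | B4 G4 C5 | F#4 D4 G4 | C#4 A3 D4 | G#3 E3 A3
Each cell is the previous one down a 4th — so the unit is 3 notes.

3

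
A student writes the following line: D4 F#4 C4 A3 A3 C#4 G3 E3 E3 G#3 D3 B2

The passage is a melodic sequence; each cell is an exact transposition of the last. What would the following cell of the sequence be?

B2 D#3 A2 F#2

Unit = 4 notes; the statements start on D4, A3, E3, moving down a 4th each time.
So cell 4 is B2 D#3 A2 F#2.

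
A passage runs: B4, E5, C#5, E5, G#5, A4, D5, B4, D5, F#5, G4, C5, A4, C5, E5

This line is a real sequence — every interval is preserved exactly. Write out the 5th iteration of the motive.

Eb4 Ab4 F4 Ab4 C5

The 5-note cells begin on B4, A4, G4 — each down a 2nd from the last.
Continuing the starts: F4 → Eb4.
So cell 5 is Eb4 Ab4 F4 Ab4 C5.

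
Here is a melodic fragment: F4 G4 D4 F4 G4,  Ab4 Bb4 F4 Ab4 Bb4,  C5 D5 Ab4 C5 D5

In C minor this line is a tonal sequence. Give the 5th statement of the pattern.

G5 Ab5 Eb5 G5 Ab5

Unit = 5 notes; the statements start on F4, Ab4, C5, moving up a 3rd each time.
Extending up a 3rd: Eb5 → G5.
Statement 5 starts on G5 and keeps the same diatonic contour: G5 Ab5 Eb5 G5 Ab5.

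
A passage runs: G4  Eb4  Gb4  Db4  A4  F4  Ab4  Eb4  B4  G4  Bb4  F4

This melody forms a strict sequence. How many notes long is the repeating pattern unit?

4

There are 12 notes; a 4-note unit gives 3 cells:
G4 Eb4 Gb4 Db4 | A4 F4 Ab4 Eb4 | B4 G4 Bb4 F4
That's a consistent up a 2nd shift per cell, and no other grouping gives one.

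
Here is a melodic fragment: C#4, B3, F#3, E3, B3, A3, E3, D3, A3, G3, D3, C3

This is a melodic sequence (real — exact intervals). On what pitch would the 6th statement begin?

With a 4-note motive the entries are C#4, B3, A3, each down a 2nd from the previous.
Continuing: G3 → F3 → Eb3. Statement 6 starts on Eb3.

Eb3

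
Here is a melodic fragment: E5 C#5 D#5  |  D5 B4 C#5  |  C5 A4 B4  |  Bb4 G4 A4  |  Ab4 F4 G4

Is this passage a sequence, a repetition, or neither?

sequence

Each 3-note cell is the previous one transposed down a 2nd.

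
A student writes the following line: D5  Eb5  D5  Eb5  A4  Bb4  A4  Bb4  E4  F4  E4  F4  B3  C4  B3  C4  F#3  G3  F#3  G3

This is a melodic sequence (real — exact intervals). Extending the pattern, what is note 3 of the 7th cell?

G#2

With 4-note cells, note 3 of each statement runs D5, A4, E4, B3, F#3.
Carrying that down a 4th forward: C#3 → G#2.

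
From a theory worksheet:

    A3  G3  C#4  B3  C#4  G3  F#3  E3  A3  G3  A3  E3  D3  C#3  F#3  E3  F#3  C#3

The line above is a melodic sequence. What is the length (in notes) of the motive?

Try groups of 6 (3 cells in 18 notes):
A3 G3 C#4 B3 C#4 G3 | F#3 E3 A3 G3 A3 E3 | D3 C#3 F#3 E3 F#3 C#3
Every group is a transposition down a 3rd of the one before; no shorter unit works.

6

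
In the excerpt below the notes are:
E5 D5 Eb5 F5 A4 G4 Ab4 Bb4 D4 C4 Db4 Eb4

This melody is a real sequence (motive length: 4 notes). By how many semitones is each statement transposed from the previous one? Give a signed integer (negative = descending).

-7

With a 4-note motive the entries are E5, A4, D4, each down a 5th from the previous.
E5→A4 is 69 − 76 = -7 semitones.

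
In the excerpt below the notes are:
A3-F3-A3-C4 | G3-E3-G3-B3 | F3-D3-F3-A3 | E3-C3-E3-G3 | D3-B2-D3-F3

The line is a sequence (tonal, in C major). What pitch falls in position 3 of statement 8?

With 4-note cells, note 3 of each statement runs A3, G3, F3, E3, D3.
Extending down a 2nd: C3 → B2 → A2.

A2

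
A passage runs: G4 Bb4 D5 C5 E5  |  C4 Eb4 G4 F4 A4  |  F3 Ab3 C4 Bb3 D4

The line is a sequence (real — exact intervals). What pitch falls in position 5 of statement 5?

With 5-note cells, note 5 of each statement runs E5, A4, D4.
Extending down a 5th: G3 → C3.

C3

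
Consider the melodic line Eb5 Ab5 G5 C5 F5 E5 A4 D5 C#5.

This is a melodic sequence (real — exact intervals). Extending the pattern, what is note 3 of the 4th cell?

A#4

The unit is 3 notes. Position-3 pitches of the 3 shown cells: G5, E5, C#5.
One more down a 3rd gives A#4.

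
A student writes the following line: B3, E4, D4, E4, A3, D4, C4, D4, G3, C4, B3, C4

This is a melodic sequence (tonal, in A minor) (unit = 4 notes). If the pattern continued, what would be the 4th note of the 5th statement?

A3

The unit is 4 notes. Position-4 pitches of the 3 shown cells: E4, D4, C4.
Each moves down a 2nd. Continuing: B3 → A3.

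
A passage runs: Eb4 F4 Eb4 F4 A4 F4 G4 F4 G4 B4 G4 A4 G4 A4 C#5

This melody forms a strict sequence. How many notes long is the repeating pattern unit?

There are 15 notes; a 5-note unit gives 3 cells:
Eb4 F4 Eb4 F4 A4 | F4 G4 F4 G4 B4 | G4 A4 G4 A4 C#5
Each cell is the previous one up a 2nd — so the unit is 5 notes.

5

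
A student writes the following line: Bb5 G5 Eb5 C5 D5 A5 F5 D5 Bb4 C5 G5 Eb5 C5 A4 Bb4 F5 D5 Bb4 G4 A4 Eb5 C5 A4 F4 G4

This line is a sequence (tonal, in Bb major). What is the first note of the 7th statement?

With a 5-note motive the entries are Bb5, A5, G5, F5, Eb5, each down a 2nd from the previous.
Continuing: D5 → C5. Statement 7 starts on C5.

C5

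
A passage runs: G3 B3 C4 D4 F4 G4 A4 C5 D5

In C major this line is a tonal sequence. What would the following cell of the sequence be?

The 3-note cells begin on G3, D4, A4 — each up a 5th from the last.
So cell 4 is E5 G5 A5.

E5 G5 A5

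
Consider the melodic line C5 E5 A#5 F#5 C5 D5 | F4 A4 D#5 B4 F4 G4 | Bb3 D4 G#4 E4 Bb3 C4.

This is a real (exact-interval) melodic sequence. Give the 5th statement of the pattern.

With a 6-note motive the entries are C5, F4, Bb3, each down a 5th from the previous.
Extending down a 5th: Eb3 → Ab2.
So cell 5 is Ab2 C3 F#3 D3 Ab2 Bb2.

Ab2 C3 F#3 D3 Ab2 Bb2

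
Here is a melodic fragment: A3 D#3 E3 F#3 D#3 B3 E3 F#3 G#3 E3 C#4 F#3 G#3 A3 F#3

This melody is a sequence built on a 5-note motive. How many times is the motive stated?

3

15 notes in groups of 5 gives 15/5 = 3 statements.
Starts: A3, B3, C#4 — each up a 2nd.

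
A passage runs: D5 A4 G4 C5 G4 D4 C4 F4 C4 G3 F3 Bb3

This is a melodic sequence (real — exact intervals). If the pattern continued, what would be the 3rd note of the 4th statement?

Bb2

With 4-note cells, note 3 of each statement runs G4, C4, F3.
Each moves down a 5th; the next is Bb2.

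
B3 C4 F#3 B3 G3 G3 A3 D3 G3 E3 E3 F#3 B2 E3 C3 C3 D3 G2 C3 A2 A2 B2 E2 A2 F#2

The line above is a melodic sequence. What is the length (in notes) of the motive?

5

Try groups of 5 (5 cells in 25 notes):
B3 C4 F#3 B3 G3 | G3 A3 D3 G3 E3 | E3 F#3 B2 E3 C3 | C3 D3 G2 C3 A2 | A2 B2 E2 A2 F#2
That's a consistent down a 3rd shift per cell, and no other grouping gives one.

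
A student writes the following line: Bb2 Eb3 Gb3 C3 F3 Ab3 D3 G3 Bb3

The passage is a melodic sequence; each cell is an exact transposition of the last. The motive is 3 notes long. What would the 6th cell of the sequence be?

The 3-note cells begin on Bb2, C3, D3 — each up a 2nd from the last.
Continuing the starts: E3 → F#3 → G#3.
So cell 6 is G#3 C#4 E4.

G#3 C#4 E4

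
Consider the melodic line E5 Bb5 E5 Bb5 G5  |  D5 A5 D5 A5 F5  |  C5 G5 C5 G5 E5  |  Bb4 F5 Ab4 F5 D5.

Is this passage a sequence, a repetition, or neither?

neither

Note 3 of cell 4 is Ab4; if this were a sequence it would be Bb4. No unit length gives a consistent transposition pattern.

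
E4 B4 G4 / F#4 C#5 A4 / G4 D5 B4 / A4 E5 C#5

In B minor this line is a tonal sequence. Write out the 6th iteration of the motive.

C#5 G5 E5

Taking 3-note groups, the heads are E4, F#4, G4, A4: the pattern moves up a 2nd.
Carrying on: B4 → C#5.
So cell 6 is C#5 G5 E5.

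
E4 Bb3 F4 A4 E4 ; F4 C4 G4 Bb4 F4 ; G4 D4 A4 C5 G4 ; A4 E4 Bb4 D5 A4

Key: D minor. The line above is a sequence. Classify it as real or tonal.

Every note is diatonic to D minor.
Cell 1 has -6 semitones from note 1 to 2, but cell 2 has -5 — the interval quality changes while the contour stays the same, which is the hallmark of a tonal sequence.

tonal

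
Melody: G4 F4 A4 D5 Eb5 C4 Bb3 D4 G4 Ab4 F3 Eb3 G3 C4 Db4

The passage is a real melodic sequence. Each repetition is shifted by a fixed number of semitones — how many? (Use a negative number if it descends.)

The 5-note cells begin on G4, C4, F3 — each down a 5th from the last.
G4 to C4 spans -7 semitones.

-7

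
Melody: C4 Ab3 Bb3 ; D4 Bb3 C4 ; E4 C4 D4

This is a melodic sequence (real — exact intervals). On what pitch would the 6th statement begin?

A#4

Unit = 3 notes; the statements start on C4, D4, E4, moving up a 2nd each time.
Continuing: F#4 → G#4 → A#4. Statement 6 starts on A#4.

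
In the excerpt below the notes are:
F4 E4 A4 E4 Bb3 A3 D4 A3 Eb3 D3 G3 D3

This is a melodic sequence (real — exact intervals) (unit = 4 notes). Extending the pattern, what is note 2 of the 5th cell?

C2

The unit is 4 notes. Position-2 pitches of the 3 shown cells: E4, A3, D3.
Carrying that down a 5th forward: G2 → C2.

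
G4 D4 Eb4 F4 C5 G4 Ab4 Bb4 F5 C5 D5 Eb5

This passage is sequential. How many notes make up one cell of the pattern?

There are 12 notes; a 4-note unit gives 3 cells:
G4 D4 Eb4 F4 | C5 G4 Ab4 Bb4 | F5 C5 D5 Eb5
Each cell is the previous one up a 4th — so the unit is 4 notes.

4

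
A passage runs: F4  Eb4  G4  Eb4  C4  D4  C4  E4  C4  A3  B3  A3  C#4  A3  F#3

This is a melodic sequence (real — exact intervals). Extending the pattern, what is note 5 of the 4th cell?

Grouping in 5s, the 5th note of each cell is C4, A3, F#3.
Each moves down a 3rd; the next is D#3.

D#3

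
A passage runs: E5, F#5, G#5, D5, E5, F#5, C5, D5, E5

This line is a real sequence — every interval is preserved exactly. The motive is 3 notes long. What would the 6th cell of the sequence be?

Gb4 Ab4 Bb4

With a 3-note motive the entries are E5, D5, C5, each down a 2nd from the previous.
Extending down a 2nd: Bb4 → Ab4 → Gb4.
From Gb4 the exact shape gives Gb4 Ab4 Bb4.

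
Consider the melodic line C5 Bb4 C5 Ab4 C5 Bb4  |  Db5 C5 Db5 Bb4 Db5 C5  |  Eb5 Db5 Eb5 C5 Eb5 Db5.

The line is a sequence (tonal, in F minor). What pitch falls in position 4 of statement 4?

Grouping in 6s, the 4th note of each cell is Ab4, Bb4, C5.
One more up a 2nd gives Db5.

Db5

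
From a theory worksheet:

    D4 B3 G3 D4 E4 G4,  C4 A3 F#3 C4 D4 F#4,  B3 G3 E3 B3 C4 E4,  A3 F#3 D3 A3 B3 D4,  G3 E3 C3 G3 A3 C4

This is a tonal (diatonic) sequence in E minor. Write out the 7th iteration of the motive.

E3 C3 A2 E3 F#3 A3

With a 6-note motive the entries are D4, C4, B3, A3, G3, each down a 2nd from the previous.
Continuing the starts: F#3 → E3.
So cell 7 is E3 C3 A2 E3 F#3 A3.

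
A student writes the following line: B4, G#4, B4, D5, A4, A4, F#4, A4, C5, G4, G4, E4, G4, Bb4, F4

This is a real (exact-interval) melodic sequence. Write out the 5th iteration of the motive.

The 5-note cells begin on B4, A4, G4 — each down a 2nd from the last.
Continuing the starts: F4 → Eb4.
Statement 5 starts on Eb4 and keeps the same exact contour: Eb4 C4 Eb4 Gb4 Db4.

Eb4 C4 Eb4 Gb4 Db4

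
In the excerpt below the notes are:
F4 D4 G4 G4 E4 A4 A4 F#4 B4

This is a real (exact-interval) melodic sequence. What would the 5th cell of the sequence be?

C#5 A#4 D#5

Unit = 3 notes; the statements start on F4, G4, A4, moving up a 2nd each time.
Extending up a 2nd: B4 → C#5.
From C#5 the exact shape gives C#5 A#4 D#5.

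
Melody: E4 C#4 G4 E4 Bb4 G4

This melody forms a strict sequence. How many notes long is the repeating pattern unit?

Try groups of 2 (3 cells in 6 notes):
E4 C#4 | G4 E4 | Bb4 G4
Each cell is the previous one up a 3rd — so the unit is 2 notes.

2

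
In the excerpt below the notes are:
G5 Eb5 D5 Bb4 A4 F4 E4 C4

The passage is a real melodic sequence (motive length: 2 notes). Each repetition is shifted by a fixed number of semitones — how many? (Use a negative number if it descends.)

-5

With a 2-note motive the entries are G5, D5, A4, E4, each down a 4th from the previous.
Counting half-steps from G5 to D5: -5.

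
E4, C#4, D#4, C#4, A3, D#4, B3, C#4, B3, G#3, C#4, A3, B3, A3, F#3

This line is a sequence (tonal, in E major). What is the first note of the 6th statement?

Taking 5-note groups, the heads are E4, D#4, C#4: the pattern moves down a 2nd.
Continuing: B3 → A3 → G#3. Statement 6 starts on G#3.

G#3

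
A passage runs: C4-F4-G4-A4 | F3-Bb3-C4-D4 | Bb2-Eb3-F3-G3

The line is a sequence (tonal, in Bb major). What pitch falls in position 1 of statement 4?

Eb2

The unit is 4 notes. Position-1 pitches of the 3 shown cells: C4, F3, Bb2.
Each moves down a 5th; the next is Eb2.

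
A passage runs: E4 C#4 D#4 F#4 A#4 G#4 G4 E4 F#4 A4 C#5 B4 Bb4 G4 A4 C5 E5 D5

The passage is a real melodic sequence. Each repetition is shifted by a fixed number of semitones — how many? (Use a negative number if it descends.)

3

With a 6-note motive the entries are E4, G4, Bb4, each up a 3rd from the previous.
E4 to G4 spans +3 semitones.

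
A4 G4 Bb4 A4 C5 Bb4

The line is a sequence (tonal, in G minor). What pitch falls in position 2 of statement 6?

Eb5

The unit is 2 notes. Position-2 pitches of the 3 shown cells: G4, A4, Bb4.
Each moves up a 2nd. Continuing: C5 → D5 → Eb5.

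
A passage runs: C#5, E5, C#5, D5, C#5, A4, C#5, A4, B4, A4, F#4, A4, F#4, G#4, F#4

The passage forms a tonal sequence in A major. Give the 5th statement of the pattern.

B3 D4 B3 C#4 B3

Taking 5-note groups, the heads are C#5, A4, F#4: the pattern moves down a 3rd.
Extending down a 3rd: D4 → B3.
Statement 5 starts on B3 and keeps the same diatonic contour: B3 D4 B3 C#4 B3.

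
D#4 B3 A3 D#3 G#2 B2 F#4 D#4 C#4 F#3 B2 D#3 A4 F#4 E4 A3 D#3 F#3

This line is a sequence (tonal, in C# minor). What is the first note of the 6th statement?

The 6-note cells begin on D#4, F#4, A4 — each up a 3rd from the last.
Continuing: C#5 → E5 → G#5. Statement 6 starts on G#5.

G#5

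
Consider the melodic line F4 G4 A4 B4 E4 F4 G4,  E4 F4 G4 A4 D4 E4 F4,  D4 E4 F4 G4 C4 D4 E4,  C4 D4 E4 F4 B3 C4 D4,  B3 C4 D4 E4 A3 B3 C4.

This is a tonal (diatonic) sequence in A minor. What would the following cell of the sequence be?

A3 B3 C4 D4 G3 A3 B3

The 7-note cells begin on F4, E4, D4, C4, B3 — each down a 2nd from the last.
Statement 6 starts on A3 and keeps the same diatonic contour: A3 B3 C4 D4 G3 A3 B3.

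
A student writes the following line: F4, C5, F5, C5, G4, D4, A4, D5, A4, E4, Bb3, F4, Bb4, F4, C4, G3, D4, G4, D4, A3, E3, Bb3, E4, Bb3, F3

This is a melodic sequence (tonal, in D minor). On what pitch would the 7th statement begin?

A2

The 5-note cells begin on F4, D4, Bb3, G3, E3 — each down a 3rd from the last.
Continuing: C3 → A2. Statement 7 starts on A2.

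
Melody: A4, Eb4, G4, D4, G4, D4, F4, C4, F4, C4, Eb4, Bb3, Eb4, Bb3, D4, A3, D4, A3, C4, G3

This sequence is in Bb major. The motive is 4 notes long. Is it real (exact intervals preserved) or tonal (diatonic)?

tonal

Every note is diatonic to Bb major.
Cell 1 has -6 semitones from note 1 to 2, but cell 2 has -5 — the interval quality changes while the contour stays the same, which is the hallmark of a tonal sequence.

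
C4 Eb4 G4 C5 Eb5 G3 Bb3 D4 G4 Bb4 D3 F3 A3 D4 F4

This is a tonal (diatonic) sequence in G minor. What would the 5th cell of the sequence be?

Eb2 G2 Bb2 Eb3 G3

Taking 5-note groups, the heads are C4, G3, D3: the pattern moves down a 4th.
Continuing the starts: A2 → Eb2.
So cell 5 is Eb2 G2 Bb2 Eb3 G3.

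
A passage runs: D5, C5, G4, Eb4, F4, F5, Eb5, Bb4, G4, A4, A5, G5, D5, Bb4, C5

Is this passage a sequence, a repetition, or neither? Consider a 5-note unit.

Each 5-note cell is the previous one transposed up a 3rd.

sequence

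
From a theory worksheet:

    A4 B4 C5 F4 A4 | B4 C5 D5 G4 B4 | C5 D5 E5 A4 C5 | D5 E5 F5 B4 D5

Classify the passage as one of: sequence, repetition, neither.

sequence

Each 5-note cell is the previous one transposed up a 2nd.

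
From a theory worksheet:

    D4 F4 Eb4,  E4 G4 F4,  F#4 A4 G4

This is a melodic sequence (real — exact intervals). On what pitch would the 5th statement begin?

Taking 3-note groups, the heads are D4, E4, F#4: the pattern moves up a 2nd.
Extending the heads up a 2nd: G#4 → A#4.

A#4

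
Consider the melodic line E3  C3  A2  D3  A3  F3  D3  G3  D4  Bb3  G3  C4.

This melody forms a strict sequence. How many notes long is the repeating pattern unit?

Try groups of 4 (3 cells in 12 notes):
E3 C3 A2 D3 | A3 F3 D3 G3 | D4 Bb3 G3 C4
Every group is a transposition up a 4th of the one before; no shorter unit works.

4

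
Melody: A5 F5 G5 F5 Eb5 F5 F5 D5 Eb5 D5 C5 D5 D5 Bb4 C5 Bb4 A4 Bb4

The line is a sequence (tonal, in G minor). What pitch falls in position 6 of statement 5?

Eb4

Grouping in 6s, the 6th note of each cell is F5, D5, Bb4.
Each moves down a 3rd. Continuing: G4 → Eb4.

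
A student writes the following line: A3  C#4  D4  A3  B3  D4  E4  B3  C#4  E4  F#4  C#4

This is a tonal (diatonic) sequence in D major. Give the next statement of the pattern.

Unit = 4 notes; the statements start on A3, B3, C#4, moving up a 2nd each time.
From D4 the diatonic shape gives D4 F#4 G4 D4.

D4 F#4 G4 D4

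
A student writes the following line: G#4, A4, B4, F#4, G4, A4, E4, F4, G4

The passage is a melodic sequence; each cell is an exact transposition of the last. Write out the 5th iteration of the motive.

C4 Db4 Eb4

With a 3-note motive the entries are G#4, F#4, E4, each down a 2nd from the previous.
Extending down a 2nd: D4 → C4.
Statement 5 starts on C4 and keeps the same exact contour: C4 Db4 Eb4.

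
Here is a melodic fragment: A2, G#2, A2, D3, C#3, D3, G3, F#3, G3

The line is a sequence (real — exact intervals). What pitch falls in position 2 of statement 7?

With 3-note cells, note 2 of each statement runs G#2, C#3, F#3.
Extending up a 4th: B3 → E4 → A4 → D5.

D5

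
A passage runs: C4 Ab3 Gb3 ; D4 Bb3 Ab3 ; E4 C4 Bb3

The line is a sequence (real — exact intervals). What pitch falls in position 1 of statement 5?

G#4

Grouping in 3s, the 1st note of each cell is C4, D4, E4.
Carrying that up a 2nd forward: F#4 → G#4.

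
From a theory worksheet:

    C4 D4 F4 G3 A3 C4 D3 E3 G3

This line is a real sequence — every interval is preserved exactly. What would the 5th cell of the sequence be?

E2 F#2 A2

Unit = 3 notes; the statements start on C4, G3, D3, moving down a 4th each time.
Extending down a 4th: A2 → E2.
So cell 5 is E2 F#2 A2.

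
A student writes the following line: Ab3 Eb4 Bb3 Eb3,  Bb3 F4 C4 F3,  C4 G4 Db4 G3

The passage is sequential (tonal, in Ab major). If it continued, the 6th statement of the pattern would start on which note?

Unit = 4 notes; the statements start on Ab3, Bb3, C4, moving up a 2nd each time.
Extending the heads up a 2nd: Db4 → Eb4 → F4.

F4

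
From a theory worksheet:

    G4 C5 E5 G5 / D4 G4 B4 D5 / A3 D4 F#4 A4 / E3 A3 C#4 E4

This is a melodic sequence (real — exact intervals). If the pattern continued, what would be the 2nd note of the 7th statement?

F#2

Grouping in 4s, the 2nd note of each cell is C5, G4, D4, A3.
Extending down a 4th: E3 → B2 → F#2.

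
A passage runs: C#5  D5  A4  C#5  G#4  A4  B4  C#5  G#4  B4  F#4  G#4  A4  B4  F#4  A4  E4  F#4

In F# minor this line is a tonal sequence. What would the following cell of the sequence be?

G#4 A4 E4 G#4 D4 E4

With a 6-note motive the entries are C#5, B4, A4, each down a 2nd from the previous.
From G#4 the diatonic shape gives G#4 A4 E4 G#4 D4 E4.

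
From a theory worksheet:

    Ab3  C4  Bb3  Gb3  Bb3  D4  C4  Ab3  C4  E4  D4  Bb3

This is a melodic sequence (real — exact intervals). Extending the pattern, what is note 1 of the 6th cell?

F#4

With 4-note cells, note 1 of each statement runs Ab3, Bb3, C4.
Carrying that up a 2nd forward: D4 → E4 → F#4.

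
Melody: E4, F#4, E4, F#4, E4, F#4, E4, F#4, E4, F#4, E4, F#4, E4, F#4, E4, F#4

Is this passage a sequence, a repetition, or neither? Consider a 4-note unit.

repetition

Each 4-note cell is identical (E4 F#4 E4 F#4), restated at the same pitch.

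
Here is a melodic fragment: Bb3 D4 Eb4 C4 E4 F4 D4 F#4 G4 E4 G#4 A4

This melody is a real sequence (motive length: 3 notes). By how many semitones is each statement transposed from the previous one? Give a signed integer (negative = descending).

2

The 3-note cells begin on Bb3, C4, D4, E4 — each up a 2nd from the last.
Bb3 to C4 spans +2 semitones.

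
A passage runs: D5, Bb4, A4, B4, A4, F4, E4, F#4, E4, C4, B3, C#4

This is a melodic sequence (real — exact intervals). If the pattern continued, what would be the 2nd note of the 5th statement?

D3

Grouping in 4s, the 2nd note of each cell is Bb4, F4, C4.
Each moves down a 4th. Continuing: G3 → D3.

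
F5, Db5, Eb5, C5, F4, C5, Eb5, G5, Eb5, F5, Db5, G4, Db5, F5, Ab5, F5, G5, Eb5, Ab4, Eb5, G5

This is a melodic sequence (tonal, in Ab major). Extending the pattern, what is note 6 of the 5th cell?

G5

With 7-note cells, note 6 of each statement runs C5, Db5, Eb5.
Each moves up a 2nd. Continuing: F5 → G5.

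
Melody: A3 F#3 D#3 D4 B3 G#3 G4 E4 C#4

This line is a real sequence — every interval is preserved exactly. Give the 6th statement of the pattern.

Bb5 G5 E5

With a 3-note motive the entries are A3, D4, G4, each up a 4th from the previous.
Extending up a 4th: C5 → F5 → Bb5.
From Bb5 the exact shape gives Bb5 G5 E5.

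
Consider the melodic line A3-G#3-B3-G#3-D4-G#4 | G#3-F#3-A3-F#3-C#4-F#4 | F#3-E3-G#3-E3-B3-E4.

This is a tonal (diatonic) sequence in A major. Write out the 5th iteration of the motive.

D3 C#3 E3 C#3 G#3 C#4

Taking 6-note groups, the heads are A3, G#3, F#3: the pattern moves down a 2nd.
Extending down a 2nd: E3 → D3.
So cell 5 is D3 C#3 E3 C#3 G#3 C#4.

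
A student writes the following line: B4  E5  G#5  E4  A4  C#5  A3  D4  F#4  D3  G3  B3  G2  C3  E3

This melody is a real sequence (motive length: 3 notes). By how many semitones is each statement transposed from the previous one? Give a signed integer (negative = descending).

Unit = 3 notes; the statements start on B4, E4, A3, D3, G2, moving down a 5th each time.
B4→E4 is 64 − 71 = -7 semitones.

-7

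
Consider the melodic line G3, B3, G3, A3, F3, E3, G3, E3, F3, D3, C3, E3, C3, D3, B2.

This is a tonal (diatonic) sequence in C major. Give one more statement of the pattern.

With a 5-note motive the entries are G3, E3, C3, each down a 3rd from the previous.
From A2 the diatonic shape gives A2 C3 A2 B2 G2.

A2 C3 A2 B2 G2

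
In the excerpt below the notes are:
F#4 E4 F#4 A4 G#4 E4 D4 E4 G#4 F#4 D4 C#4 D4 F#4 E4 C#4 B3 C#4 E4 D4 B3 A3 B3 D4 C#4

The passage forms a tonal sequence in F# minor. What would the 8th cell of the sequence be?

Taking 5-note groups, the heads are F#4, E4, D4, C#4, B3: the pattern moves down a 2nd.
Carrying on: A3 → G#3 → F#3.
Statement 8 starts on F#3 and keeps the same diatonic contour: F#3 E3 F#3 A3 G#3.

F#3 E3 F#3 A3 G#3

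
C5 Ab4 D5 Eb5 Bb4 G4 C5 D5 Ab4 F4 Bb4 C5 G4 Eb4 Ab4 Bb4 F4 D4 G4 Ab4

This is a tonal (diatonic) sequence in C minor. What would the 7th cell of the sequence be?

Taking 4-note groups, the heads are C5, Bb4, Ab4, G4, F4: the pattern moves down a 2nd.
Continuing the starts: Eb4 → D4.
From D4 the diatonic shape gives D4 Bb3 Eb4 F4.

D4 Bb3 Eb4 F4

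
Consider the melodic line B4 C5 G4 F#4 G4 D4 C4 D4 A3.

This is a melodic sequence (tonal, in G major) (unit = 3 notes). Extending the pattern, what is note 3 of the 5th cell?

With 3-note cells, note 3 of each statement runs G4, D4, A3.
Carrying that down a 4th forward: E3 → B2.

B2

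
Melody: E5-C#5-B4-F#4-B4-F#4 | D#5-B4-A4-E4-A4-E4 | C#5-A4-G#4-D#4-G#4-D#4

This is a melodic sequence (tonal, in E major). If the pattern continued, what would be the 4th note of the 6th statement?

A3

With 6-note cells, note 4 of each statement runs F#4, E4, D#4.
Carrying that down a 2nd forward: C#4 → B3 → A3.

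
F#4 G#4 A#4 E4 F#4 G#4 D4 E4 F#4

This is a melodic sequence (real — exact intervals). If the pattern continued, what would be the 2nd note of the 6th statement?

Grouping in 3s, the 2nd note of each cell is G#4, F#4, E4.
Each moves down a 2nd. Continuing: D4 → C4 → Bb3.

Bb3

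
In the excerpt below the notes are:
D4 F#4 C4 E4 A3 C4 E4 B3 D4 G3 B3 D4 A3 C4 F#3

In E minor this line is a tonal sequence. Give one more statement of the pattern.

The 5-note cells begin on D4, C4, B3 — each down a 2nd from the last.
So cell 4 is A3 C4 G3 B3 E3.

A3 C4 G3 B3 E3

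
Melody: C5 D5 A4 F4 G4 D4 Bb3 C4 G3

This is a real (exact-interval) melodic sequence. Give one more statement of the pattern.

Eb3 F3 C3

Unit = 3 notes; the statements start on C5, F4, Bb3, moving down a 5th each time.
Statement 4 starts on Eb3 and keeps the same exact contour: Eb3 F3 C3.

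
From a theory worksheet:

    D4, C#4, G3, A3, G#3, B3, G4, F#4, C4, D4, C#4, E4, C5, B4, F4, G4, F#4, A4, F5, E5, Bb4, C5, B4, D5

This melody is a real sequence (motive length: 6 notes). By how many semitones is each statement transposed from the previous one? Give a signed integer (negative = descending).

5

Taking 6-note groups, the heads are D4, G4, C5, F5: the pattern moves up a 4th.
Counting half-steps from D4 to G4: 5.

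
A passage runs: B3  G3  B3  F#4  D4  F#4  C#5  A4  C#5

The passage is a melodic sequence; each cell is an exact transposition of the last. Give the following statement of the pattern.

With a 3-note motive the entries are B3, F#4, C#5, each up a 5th from the previous.
Statement 4 starts on G#5 and keeps the same exact contour: G#5 E5 G#5.

G#5 E5 G#5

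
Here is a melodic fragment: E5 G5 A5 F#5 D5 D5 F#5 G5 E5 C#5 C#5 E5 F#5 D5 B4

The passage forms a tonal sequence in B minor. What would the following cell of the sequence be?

With a 5-note motive the entries are E5, D5, C#5, each down a 2nd from the previous.
So cell 4 is B4 D5 E5 C#5 A4.

B4 D5 E5 C#5 A4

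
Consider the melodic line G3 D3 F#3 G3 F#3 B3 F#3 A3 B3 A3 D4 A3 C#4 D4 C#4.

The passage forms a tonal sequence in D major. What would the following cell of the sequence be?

The 5-note cells begin on G3, B3, D4 — each up a 3rd from the last.
So cell 4 is F#4 C#4 E4 F#4 E4.

F#4 C#4 E4 F#4 E4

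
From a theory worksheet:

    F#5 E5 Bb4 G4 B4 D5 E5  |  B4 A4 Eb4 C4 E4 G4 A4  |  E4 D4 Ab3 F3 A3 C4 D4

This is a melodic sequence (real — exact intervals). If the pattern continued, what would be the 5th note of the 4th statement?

The unit is 7 notes. Position-5 pitches of the 3 shown cells: B4, E4, A3.
One more down a 5th gives D3.

D3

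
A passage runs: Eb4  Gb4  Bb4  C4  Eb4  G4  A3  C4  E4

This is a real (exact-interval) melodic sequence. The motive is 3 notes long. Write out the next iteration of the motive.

With a 3-note motive the entries are Eb4, C4, A3, each down a 3rd from the previous.
So cell 4 is F#3 A3 C#4.

F#3 A3 C#4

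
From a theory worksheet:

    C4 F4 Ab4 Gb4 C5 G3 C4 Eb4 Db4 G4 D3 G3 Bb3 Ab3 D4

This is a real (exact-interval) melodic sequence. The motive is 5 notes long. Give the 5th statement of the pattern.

Taking 5-note groups, the heads are C4, G3, D3: the pattern moves down a 4th.
Carrying on: A2 → E2.
From E2 the exact shape gives E2 A2 C3 Bb2 E3.

E2 A2 C3 Bb2 E3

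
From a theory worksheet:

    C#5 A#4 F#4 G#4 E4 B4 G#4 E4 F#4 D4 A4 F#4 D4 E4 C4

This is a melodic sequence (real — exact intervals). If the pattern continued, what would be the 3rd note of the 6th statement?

Ab3

With 5-note cells, note 3 of each statement runs F#4, E4, D4.
Extending down a 2nd: C4 → Bb3 → Ab3.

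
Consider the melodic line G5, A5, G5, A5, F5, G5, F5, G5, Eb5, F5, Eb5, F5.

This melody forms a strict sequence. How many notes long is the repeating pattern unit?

4

12 notes total. Splitting into 3 groups of 4:
G5 A5 G5 A5 | F5 G5 F5 G5 | Eb5 F5 Eb5 F5
Every group is a transposition down a 2nd of the one before; no shorter unit works.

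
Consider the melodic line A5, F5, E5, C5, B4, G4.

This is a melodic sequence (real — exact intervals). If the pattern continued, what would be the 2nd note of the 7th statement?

With 2-note cells, note 2 of each statement runs F5, C5, G4.
Each moves down a 4th. Continuing: D4 → A3 → E3 → B2.

B2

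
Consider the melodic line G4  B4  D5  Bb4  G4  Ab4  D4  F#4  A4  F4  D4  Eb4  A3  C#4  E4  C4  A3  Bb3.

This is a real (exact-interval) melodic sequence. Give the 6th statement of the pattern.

F#2 A#2 C#3 A2 F#2 G2

With a 6-note motive the entries are G4, D4, A3, each down a 4th from the previous.
Carrying on: E3 → B2 → F#2.
From F#2 the exact shape gives F#2 A#2 C#3 A2 F#2 G2.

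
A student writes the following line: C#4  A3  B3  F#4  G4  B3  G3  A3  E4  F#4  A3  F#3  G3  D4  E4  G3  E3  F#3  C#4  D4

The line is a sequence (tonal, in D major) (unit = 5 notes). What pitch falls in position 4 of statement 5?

The unit is 5 notes. Position-4 pitches of the 4 shown cells: F#4, E4, D4, C#4.
Each moves down a 2nd; the next is B3.

B3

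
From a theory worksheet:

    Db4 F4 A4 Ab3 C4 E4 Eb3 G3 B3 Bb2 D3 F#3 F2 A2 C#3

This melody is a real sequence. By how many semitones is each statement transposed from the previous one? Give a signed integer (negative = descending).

-5

The 3-note cells begin on Db4, Ab3, Eb3, Bb2, F2 — each down a 4th from the last.
Db4 to Ab3 spans -5 semitones.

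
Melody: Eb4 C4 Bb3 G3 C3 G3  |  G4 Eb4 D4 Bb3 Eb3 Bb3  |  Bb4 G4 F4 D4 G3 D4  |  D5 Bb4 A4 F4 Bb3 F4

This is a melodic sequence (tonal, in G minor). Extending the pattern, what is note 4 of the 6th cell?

C5

Grouping in 6s, the 4th note of each cell is G3, Bb3, D4, F4.
Carrying that up a 3rd forward: A4 → C5.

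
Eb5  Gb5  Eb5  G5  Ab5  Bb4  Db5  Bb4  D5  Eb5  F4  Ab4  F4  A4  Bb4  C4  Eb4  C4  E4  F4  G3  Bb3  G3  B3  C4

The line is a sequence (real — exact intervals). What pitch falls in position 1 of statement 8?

With 5-note cells, note 1 of each statement runs Eb5, Bb4, F4, C4, G3.
Carrying that down a 4th forward: D3 → A2 → E2.

E2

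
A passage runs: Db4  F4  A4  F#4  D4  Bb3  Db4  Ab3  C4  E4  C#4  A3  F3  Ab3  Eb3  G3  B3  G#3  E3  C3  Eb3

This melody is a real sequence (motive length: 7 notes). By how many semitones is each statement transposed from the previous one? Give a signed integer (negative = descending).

With a 7-note motive the entries are Db4, Ab3, Eb3, each down a 4th from the previous.
Db4 to Ab3 spans -5 semitones.

-5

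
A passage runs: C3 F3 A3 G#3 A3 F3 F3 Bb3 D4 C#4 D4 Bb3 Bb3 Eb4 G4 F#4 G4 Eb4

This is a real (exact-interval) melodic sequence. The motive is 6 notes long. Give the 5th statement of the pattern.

Ab4 Db5 F5 E5 F5 Db5

Unit = 6 notes; the statements start on C3, F3, Bb3, moving up a 4th each time.
Continuing the starts: Eb4 → Ab4.
So cell 5 is Ab4 Db5 F5 E5 F5 Db5.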